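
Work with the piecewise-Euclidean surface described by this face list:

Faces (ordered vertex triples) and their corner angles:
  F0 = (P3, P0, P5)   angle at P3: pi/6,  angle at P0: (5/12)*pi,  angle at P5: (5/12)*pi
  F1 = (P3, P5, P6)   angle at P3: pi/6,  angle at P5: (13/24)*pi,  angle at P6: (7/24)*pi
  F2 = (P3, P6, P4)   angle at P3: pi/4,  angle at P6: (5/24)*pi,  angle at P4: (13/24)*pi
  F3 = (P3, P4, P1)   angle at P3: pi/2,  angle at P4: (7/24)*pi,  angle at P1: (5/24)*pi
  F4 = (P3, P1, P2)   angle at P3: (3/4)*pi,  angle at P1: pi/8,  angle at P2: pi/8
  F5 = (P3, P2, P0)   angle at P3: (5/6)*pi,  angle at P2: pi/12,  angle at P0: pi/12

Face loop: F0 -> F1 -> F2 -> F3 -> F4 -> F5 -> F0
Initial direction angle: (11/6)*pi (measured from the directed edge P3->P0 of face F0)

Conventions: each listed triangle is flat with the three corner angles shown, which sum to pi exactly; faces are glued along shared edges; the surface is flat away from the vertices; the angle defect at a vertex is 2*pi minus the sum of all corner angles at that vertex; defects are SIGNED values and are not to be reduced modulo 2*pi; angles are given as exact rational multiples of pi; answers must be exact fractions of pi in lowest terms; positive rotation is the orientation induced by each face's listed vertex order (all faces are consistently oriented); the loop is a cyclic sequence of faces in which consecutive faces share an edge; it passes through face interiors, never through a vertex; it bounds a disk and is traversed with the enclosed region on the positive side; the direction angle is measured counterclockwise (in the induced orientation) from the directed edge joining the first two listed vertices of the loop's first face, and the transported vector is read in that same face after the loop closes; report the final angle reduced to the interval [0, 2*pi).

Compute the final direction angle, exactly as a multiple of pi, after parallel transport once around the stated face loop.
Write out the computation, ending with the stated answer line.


enclosed vertex P3: corner angles sum to (8/3)*pi, defect = 2*pi - (8/3)*pi = (-2/3)*pi
the rotation equals the total enclosed defect, so the final angle is initial + defects (mod 2*pi)
final angle = (11/6)*pi - (2/3)*pi = (7/6)*pi (mod 2*pi)

Answer: final direction angle = (7/6)*pi


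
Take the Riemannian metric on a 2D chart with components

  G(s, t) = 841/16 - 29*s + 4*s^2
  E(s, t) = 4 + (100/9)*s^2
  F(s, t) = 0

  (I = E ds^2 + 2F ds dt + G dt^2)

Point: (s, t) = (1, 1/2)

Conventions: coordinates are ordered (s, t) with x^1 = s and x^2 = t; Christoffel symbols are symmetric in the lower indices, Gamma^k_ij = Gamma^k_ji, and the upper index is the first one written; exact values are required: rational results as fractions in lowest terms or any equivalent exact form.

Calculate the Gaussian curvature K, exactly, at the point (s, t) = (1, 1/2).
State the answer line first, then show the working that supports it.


Answer: K = -75/4046

E = 136/9, F = 0, G = 441/16, EG - F^2 = 833/2 at the point
E_s = 200/9, E_t = 0, F_s = 0, F_t = 0, G_s = -21, G_t = 0
E_tt = 0, F_st = 0, G_ss = 8
Apply the Brioschi formula K = (det M1 - det M2)/(EG - F^2)^2 over the derivative matrices of E, F, G.
M1 = [[-E_tt/2 + F_st - G_ss/2, E_s/2, F_s - E_t/2], [F_t - G_s/2, E, F], [G_t/2, F, G]] = [[-4, 100/9, 0], [21/2, 136/9, 0], [0, 0, 441/16]]; det M1 = -39053/8
M2 = [[0, E_t/2, G_s/2], [E_t/2, E, F], [G_s/2, F, G]] = [[0, 0, -21/2], [0, 136/9, 0], [-21/2, 0, 441/16]]; det M2 = -1666
det M1 - det M2 = -25725/8; K = -25725/8 / (833/2)^2 = -75/4046


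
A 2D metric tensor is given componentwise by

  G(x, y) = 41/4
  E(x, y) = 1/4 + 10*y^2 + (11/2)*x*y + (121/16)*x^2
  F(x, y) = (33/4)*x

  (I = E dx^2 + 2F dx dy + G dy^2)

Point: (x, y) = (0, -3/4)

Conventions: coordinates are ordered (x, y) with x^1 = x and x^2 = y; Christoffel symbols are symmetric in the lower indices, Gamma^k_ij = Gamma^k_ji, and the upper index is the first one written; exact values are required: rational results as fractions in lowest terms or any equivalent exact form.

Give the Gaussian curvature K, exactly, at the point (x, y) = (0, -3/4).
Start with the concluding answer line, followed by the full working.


Answer: K = -640/90569

E = 47/8, F = 0, G = 41/4, EG - F^2 = 1927/32 at the point
E_x = -33/8, E_y = -15, F_x = 33/4, F_y = 0, G_x = 0, G_y = 0
E_yy = 20, F_xy = 0, G_xx = 0
K follows from Brioschi's formula, (det M1 - det M2)/(EG - F^2)^2.
M1 = [[-E_yy/2 + F_xy - G_xx/2, E_x/2, F_x - E_y/2], [F_y - G_x/2, E, F], [G_y/2, F, G]] = [[-10, -33/16, 63/4], [0, 47/8, 0], [0, 0, 41/4]]; det M1 = -9635/16
M2 = [[0, E_y/2, G_x/2], [E_y/2, E, F], [G_x/2, F, G]] = [[0, -15/2, 0], [-15/2, 47/8, 0], [0, 0, 41/4]]; det M2 = -9225/16
det M1 - det M2 = -205/8; K = -205/8 / (1927/32)^2 = -640/90569


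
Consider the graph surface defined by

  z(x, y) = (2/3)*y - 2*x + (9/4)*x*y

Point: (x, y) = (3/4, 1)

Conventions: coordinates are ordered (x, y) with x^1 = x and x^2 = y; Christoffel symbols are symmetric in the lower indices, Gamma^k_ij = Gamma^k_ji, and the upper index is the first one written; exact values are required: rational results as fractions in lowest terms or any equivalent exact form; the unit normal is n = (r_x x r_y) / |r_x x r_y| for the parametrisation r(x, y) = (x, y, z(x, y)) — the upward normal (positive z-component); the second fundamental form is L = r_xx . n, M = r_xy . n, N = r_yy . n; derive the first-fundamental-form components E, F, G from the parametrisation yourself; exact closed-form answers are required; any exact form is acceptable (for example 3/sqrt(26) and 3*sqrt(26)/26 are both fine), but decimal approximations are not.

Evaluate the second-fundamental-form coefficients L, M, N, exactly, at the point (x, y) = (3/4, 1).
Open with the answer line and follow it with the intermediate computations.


Answer: L = 0, M = 108*sqrt(15217)/15217, N = 0

z_x = 1/4, z_y = 113/48, z_xx = 0, z_xy = 9/4, z_yy = 0
E = 17/16, F = 113/192, G = 15073/2304; answer radicand W^2 = 15217/2304
unnormalised second-form numerators: l = 0, m = 9/4, n = 0; L = l/sqrt(15217/2304), and similarly M = m/sqrt(W^2), N = n/sqrt(W^2)


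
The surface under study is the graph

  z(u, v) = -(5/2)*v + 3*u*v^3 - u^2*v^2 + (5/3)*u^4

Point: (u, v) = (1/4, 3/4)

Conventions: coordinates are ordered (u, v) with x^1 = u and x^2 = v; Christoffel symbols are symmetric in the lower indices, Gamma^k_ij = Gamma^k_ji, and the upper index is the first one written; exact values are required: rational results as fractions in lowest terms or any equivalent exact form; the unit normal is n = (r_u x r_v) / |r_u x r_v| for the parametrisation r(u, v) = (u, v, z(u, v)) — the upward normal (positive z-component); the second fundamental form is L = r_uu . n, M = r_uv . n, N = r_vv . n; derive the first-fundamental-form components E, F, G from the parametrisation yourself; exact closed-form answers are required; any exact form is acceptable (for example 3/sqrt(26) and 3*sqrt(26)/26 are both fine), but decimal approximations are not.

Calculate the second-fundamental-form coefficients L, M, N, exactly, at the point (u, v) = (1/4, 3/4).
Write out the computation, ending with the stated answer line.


z_u = 209/192, z_v = -85/64, z_uu = 1/8, z_uv = 69/16, z_vv = 13/4
E = 80545/36864, F = -17765/12288, G = 11321/4096; answer radicand W^2 = 72785/18432
unnormalised second-form numerators: l = 1/8, m = 69/16, n = 13/4; L = l/sqrt(72785/18432), and similarly M = m/sqrt(W^2), N = n/sqrt(W^2)

Answer: L = 12*sqrt(145570)/72785, M = 414*sqrt(145570)/72785, N = 312*sqrt(145570)/72785


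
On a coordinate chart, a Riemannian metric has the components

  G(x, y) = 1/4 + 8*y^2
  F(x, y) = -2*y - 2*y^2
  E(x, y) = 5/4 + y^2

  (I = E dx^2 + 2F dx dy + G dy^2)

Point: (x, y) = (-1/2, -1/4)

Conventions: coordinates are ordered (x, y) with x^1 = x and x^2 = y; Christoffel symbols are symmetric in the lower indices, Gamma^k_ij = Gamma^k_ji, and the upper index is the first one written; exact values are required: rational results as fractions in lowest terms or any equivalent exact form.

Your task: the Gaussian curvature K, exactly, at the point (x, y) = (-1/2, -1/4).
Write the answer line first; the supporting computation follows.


Answer: K = -80/243

E = 21/16, F = 3/8, G = 3/4, EG - F^2 = 27/32 at the point
E_x = 0, E_y = -1/2, F_x = 0, F_y = -1, G_x = 0, G_y = -4
E_yy = 2, F_xy = 0, G_xx = 0
K follows from Brioschi's formula, (det M1 - det M2)/(EG - F^2)^2.
M1 = [[-E_yy/2 + F_xy - G_xx/2, E_x/2, F_x - E_y/2], [F_y - G_x/2, E, F], [G_y/2, F, G]] = [[-1, 0, 1/4], [-1, 21/16, 3/8], [-2, 3/8, 3/4]]; det M1 = -9/32
M2 = [[0, E_y/2, G_x/2], [E_y/2, E, F], [G_x/2, F, G]] = [[0, -1/4, 0], [-1/4, 21/16, 3/8], [0, 3/8, 3/4]]; det M2 = -3/64
det M1 - det M2 = -15/64; K = -15/64 / (27/32)^2 = -80/243


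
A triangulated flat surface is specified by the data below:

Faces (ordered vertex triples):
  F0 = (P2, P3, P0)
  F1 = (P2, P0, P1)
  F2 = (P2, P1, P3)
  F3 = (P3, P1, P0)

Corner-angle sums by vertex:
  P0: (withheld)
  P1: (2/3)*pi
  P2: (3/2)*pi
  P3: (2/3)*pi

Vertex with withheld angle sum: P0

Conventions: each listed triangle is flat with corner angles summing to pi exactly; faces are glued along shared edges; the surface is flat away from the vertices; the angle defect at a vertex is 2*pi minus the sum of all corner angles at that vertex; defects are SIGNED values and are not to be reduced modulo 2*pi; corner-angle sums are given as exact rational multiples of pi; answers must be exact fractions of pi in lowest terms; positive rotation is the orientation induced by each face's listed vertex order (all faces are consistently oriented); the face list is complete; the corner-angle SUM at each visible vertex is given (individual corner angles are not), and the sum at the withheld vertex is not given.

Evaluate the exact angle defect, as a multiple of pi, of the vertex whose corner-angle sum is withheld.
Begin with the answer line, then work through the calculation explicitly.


Answer: defect(P0) = (5/6)*pi

V = 4, E = 6, F = 4; chi = V - E + F = 2
Gauss-Bonnet: total defect = 2*pi*chi = 4*pi; visible defects sum to (19/6)*pi


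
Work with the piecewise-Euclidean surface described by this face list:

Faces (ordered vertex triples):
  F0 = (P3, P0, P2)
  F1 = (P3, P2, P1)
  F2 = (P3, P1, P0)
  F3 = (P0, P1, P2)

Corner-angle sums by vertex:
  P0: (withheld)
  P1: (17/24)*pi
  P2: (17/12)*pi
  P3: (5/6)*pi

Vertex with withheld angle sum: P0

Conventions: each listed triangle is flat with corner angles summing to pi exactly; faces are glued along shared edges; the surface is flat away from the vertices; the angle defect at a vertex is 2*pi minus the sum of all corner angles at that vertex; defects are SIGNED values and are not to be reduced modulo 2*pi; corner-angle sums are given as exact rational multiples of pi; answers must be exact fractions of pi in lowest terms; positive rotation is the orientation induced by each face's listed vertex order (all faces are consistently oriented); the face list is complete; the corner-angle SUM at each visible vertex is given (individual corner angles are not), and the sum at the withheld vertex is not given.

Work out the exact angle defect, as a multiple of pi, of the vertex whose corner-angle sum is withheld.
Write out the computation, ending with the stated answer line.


V = 4, E = 6, F = 4; chi = V - E + F = 2
Gauss-Bonnet: total defect = 2*pi*chi = 4*pi; visible defects sum to (73/24)*pi

Answer: defect(P0) = (23/24)*pi


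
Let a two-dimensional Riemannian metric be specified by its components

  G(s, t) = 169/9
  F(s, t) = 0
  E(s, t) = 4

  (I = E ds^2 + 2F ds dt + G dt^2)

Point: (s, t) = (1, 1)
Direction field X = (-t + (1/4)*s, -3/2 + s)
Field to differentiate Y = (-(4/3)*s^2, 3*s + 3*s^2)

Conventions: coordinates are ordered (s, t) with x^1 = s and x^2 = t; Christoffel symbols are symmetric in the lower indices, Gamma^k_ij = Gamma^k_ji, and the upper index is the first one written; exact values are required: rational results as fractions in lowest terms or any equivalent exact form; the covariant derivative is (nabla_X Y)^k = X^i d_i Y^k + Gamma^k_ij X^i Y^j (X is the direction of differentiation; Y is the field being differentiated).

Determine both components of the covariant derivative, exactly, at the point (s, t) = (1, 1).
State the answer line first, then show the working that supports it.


Answer: (nabla_X Y)^s = 2, (nabla_X Y)^t = -27/4

E = 4, F = 0, G = 169/9 at the point
E_s = 0, E_t = 0, F_s = 0, F_t = 0, G_s = 0, G_t = 0
EG - F^2 = 676/9;  g^inv = (9/676) * [[169/9, 0], [0, 4]]
first-kind symbols [ij,l] = (1/2)(d_i g_jl + d_j g_il - d_l g_ij): [ss,s] = E_s/2 = 0, [ss,t] = F_s - E_t/2 = 0, [st,s] = E_t/2 = 0, [st,t] = G_s/2 = 0, [tt,s] = F_t - G_s/2 = 0, [tt,t] = G_t/2 = 0
Gamma^s_ij = (G*[ij,s] - F*[ij,t])/(EG - F^2), Gamma^t_ij = (E*[ij,t] - F*[ij,s])/(EG - F^2)
Gamma_sss = 0, Gamma_sst = 0, Gamma_stt = 0, Gamma_tss = 0, Gamma_tst = 0, Gamma_ttt = 0
X = (-3/4, -1/2), Y = (-4/3, 6) at the point


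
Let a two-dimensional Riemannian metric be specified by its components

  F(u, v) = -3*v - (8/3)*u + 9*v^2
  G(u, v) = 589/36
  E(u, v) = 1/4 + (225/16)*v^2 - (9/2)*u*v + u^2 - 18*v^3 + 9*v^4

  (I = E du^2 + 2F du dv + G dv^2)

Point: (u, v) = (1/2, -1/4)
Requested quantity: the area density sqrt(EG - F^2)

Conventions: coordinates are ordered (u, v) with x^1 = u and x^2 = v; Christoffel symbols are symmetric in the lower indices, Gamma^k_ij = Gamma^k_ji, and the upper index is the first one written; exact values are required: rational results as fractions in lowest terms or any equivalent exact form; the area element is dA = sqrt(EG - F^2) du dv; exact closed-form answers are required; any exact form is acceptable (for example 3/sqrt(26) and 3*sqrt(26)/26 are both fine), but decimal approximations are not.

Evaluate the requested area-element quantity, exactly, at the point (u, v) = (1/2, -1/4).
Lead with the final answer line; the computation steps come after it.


Answer: sqrt(EG - F^2) = sqrt(340438)/96

E = 289/128, F = -1/48, G = 589/36; EG - F^2 = 170219/4608


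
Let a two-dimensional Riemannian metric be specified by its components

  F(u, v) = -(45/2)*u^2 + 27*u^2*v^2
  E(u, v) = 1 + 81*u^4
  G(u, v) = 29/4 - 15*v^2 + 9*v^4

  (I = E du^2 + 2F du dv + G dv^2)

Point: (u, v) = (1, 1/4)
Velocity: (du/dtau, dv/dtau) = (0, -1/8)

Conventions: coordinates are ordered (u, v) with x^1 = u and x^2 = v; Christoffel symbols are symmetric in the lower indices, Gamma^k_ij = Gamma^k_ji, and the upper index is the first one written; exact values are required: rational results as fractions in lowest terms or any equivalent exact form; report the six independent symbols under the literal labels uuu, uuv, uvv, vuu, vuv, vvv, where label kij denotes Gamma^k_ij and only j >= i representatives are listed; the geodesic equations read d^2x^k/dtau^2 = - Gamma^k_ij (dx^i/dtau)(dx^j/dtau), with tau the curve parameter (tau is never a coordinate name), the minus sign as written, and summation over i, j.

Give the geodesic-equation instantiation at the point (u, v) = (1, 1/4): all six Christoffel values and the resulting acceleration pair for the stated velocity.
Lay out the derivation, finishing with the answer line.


E = 82, F = -333/16, G = 1625/256 at the point
E_u = 324, E_v = 0, F_u = -333/8, F_v = 27/2, G_u = 0, G_v = -111/16
EG - F^2 = 22361/256;  g^inv = (256/22361) * [[1625/256, 333/16], [333/16, 82]]
first-kind symbols [ij,l] = (1/2)(d_i g_jl + d_j g_il - d_l g_ij): [uu,u] = E_u/2 = 162, [uu,v] = F_u - E_v/2 = -333/8, [uv,u] = E_v/2 = 0, [uv,v] = G_u/2 = 0, [vv,u] = F_v - G_u/2 = 27/2, [vv,v] = G_v/2 = -111/32
Gamma^u_ij = (G*[ij,u] - F*[ij,v])/(EG - F^2), Gamma^v_ij = (E*[ij,v] - F*[ij,u])/(EG - F^2)
Gamma_uuu = 41472/22361, Gamma_uuv = 0, Gamma_uvv = 3456/22361, Gamma_vuu = -10656/22361, Gamma_vuv = 0, Gamma_vvv = -888/22361
d^2u/dtau^2 = -(Gamma_uuu*(0)^2 + 2*Gamma_uuv*(0)*(-1/8) + Gamma_uvv*(-1/8)^2) = -54/22361
d^2v/dtau^2 = -(Gamma_vuu*(0)^2 + 2*Gamma_vuv*(0)*(-1/8) + Gamma_vvv*(-1/8)^2) = 111/178888

Answer: Gamma_uuu = 41472/22361, Gamma_uuv = 0, Gamma_uvv = 3456/22361, Gamma_vuu = -10656/22361, Gamma_vuv = 0, Gamma_vvv = -888/22361; accelerations (d^2u/dtau^2, d^2v/dtau^2) = (-54/22361, 111/178888)


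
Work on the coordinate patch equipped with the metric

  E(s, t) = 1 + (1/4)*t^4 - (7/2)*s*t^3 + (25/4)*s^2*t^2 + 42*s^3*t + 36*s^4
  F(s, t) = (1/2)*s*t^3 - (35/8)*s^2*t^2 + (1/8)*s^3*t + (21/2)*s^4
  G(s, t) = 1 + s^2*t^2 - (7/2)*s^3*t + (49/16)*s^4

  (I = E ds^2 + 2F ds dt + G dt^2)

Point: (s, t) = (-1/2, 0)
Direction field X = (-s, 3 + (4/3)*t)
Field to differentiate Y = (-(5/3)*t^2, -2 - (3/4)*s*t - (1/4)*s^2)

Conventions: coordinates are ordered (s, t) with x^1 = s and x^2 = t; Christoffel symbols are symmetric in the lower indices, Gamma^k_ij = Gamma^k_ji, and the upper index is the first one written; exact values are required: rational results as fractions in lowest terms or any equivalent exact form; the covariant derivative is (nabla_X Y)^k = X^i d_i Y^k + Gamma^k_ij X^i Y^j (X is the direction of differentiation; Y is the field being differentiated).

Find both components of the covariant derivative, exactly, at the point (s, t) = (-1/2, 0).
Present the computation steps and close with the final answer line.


E = 13/4, F = 21/32, G = 305/256 at the point
E_s = -18, E_t = -21/4, F_s = -21/4, F_t = -1/64, G_s = -49/32, G_t = 7/16
EG - F^2 = 881/256;  g^inv = (256/881) * [[305/256, -21/32], [-21/32, 13/4]]
first-kind symbols [ij,l] = (1/2)(d_i g_jl + d_j g_il - d_l g_ij): [ss,s] = E_s/2 = -9, [ss,t] = F_s - E_t/2 = -21/8, [st,s] = E_t/2 = -21/8, [st,t] = G_s/2 = -49/64, [tt,s] = F_t - G_s/2 = 3/4, [tt,t] = G_t/2 = 7/32
Gamma^s_ij = (G*[ij,s] - F*[ij,t])/(EG - F^2), Gamma^t_ij = (E*[ij,t] - F*[ij,s])/(EG - F^2)
Gamma_sss = -2304/881, Gamma_sst = -672/881, Gamma_stt = 192/881, Gamma_tss = -672/881, Gamma_tst = -196/881, Gamma_ttt = 56/881
X = (1/2, 3), Y = (0, -33/16) at the point

Answer: (nabla_X Y)^s = -495/881, (nabla_X Y)^t = 7655/7048


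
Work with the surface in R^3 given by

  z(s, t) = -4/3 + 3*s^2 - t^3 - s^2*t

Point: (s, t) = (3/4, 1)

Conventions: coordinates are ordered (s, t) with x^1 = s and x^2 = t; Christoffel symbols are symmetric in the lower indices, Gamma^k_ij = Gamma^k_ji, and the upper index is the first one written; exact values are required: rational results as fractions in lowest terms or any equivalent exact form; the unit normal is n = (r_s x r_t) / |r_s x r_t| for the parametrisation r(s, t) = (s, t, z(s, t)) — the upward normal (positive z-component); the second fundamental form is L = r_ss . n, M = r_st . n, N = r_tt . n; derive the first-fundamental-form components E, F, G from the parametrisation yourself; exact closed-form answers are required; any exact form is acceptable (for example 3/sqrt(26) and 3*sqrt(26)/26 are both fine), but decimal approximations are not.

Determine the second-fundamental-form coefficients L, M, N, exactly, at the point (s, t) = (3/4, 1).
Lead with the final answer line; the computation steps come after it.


Answer: L = 64*sqrt(5809)/5809, M = -24*sqrt(5809)/5809, N = -96*sqrt(5809)/5809

z_s = 3, z_t = -57/16, z_ss = 4, z_st = -3/2, z_tt = -6
E = 10, F = -171/16, G = 3505/256; answer radicand W^2 = 5809/256
unnormalised second-form numerators: l = 4, m = -3/2, n = -6; L = l/sqrt(5809/256), and similarly M = m/sqrt(W^2), N = n/sqrt(W^2)


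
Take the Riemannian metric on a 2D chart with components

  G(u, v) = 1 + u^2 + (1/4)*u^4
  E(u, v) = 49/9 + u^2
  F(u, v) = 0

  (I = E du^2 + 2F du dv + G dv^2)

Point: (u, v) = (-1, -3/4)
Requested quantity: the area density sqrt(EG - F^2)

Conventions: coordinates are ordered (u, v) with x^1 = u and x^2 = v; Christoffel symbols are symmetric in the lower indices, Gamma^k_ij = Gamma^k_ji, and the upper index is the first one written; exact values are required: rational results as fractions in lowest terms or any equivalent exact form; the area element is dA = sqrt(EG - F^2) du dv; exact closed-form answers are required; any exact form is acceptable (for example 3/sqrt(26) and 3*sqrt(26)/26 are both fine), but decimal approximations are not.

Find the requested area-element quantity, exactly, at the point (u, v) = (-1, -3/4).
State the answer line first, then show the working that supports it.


Answer: sqrt(EG - F^2) = sqrt(58)/2

E = 58/9, F = 0, G = 9/4; EG - F^2 = 29/2


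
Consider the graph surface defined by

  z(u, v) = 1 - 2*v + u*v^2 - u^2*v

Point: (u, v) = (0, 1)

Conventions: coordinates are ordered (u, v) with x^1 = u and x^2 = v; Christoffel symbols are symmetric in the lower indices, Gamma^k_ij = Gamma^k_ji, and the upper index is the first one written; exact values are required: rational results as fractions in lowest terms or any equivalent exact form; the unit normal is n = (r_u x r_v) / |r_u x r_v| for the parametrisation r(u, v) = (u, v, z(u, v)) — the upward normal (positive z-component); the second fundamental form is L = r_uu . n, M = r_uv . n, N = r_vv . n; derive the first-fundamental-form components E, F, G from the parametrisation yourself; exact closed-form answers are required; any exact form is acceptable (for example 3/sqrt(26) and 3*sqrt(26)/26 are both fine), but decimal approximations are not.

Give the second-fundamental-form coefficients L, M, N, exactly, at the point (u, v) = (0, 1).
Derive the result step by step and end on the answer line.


z_u = 1, z_v = -2, z_uu = -2, z_uv = 2, z_vv = 0
E = 2, F = -2, G = 5; answer radicand W^2 = 6
unnormalised second-form numerators: l = -2, m = 2, n = 0; L = l/sqrt(6), and similarly M = m/sqrt(W^2), N = n/sqrt(W^2)

Answer: L = -sqrt(6)/3, M = sqrt(6)/3, N = 0


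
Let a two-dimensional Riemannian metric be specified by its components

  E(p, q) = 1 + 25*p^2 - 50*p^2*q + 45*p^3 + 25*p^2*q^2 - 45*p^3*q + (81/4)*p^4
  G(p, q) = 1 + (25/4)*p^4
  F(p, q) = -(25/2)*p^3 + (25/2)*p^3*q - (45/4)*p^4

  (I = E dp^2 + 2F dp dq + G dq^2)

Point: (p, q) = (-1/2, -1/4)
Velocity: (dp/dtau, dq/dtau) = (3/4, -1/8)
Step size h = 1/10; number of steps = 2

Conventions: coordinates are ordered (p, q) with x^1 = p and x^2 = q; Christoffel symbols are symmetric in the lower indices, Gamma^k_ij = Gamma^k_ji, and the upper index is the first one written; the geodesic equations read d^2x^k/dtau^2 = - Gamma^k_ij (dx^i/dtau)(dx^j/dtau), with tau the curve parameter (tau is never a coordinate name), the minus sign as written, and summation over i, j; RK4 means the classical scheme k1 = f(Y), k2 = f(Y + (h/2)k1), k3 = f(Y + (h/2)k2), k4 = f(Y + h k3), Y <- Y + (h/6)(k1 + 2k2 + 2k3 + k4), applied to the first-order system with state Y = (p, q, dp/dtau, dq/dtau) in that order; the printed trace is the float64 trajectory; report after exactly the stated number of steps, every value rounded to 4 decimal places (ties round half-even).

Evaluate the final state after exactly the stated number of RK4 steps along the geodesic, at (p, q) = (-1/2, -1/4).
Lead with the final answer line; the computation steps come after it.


Answer: p = -0.3426, q = -0.2731, dp/dtau = 0.8464, dq/dtau = -0.1032

f(Y) = (dp/dtau, dq/dtau, -Gamma^p_ij Y'^i Y'^j, -Gamma^q_ij Y'^i Y'^j) with the Gammas evaluated at the stage position; h = 0.100000; intermediate values shown to 6 dp
step 0: p = -0.5000, q = -0.2500, dp/dtau = 0.7500, dq/dtau = -0.1250
step 1:
  k1: at (p, q) = (-0.500000, -0.250000), (dp/dtau, dq/dtau) = (0.750000, -0.125000); Gamma_ppp = -0.649275, Gamma_ppq = -0.927536, Gamma_pqq = 0.000000, Gamma_qpp = -0.202899, Gamma_qpq = -0.289855, Gamma_qqq = 0.000000; k1 = (0.750000, -0.125000, 0.191304, 0.059783)
  k2: at (p, q) = (-0.462500, -0.256250), (dp/dtau, dq/dtau) = (0.759565, -0.122011); Gamma_ppp = -0.813490, Gamma_ppq = -0.887879, Gamma_pqq = 0.000000, Gamma_qpp = -0.223952, Gamma_qpq = -0.244431, Gamma_qqq = 0.000000; k2 = (0.759565, -0.122011, 0.304765, 0.083901)
  k3: at (p, q) = (-0.462022, -0.256101), (dp/dtau, dq/dtau) = (0.765238, -0.120805); Gamma_ppp = -0.815326, Gamma_ppq = -0.887474, Gamma_pqq = 0.000000, Gamma_qpp = -0.224150, Gamma_qpq = -0.243985, Gamma_qqq = 0.000000; k3 = (0.765238, -0.120805, 0.313362, 0.086150)
  k4: at (p, q) = (-0.423476, -0.262080), (dp/dtau, dq/dtau) = (0.781336, -0.116385); Gamma_ppp = -0.995993, Gamma_ppq = -0.843857, Gamma_pqq = 0.000000, Gamma_qpp = -0.239388, Gamma_qpq = -0.202822, Gamma_qqq = 0.000000; k4 = (0.781336, -0.116385, 0.454566, 0.109256)
  Y <- Y + (h/6)(k1 + 2k2 + 2k3 + k4): p = -0.4237, q = -0.2621, dp/dtau = 0.7814, dq/dtau = -0.1165
step 2:
  k1: at (p, q) = (-0.423651, -0.262117), (dp/dtau, dq/dtau) = (0.781369, -0.116514); Gamma_ppp = -0.995235, Gamma_ppq = -0.844032, Gamma_pqq = 0.000000, Gamma_qpp = -0.239338, Gamma_qpq = -0.202976, Gamma_qqq = 0.000000; k1 = (0.781369, -0.116514, 0.453945, 0.109166)
  k2: at (p, q) = (-0.384583, -0.267943), (dp/dtau, dq/dtau) = (0.804066, -0.111056); Gamma_ppp = -1.192477, Gamma_ppq = -0.796614, Gamma_pqq = 0.000000, Gamma_qpp = -0.248751, Gamma_qpq = -0.166174, Gamma_qqq = 0.000000; k2 = (0.804066, -0.111056, 0.628693, 0.131145)
  k3: at (p, q) = (-0.383448, -0.267670), (dp/dtau, dq/dtau) = (0.812803, -0.109957); Gamma_ppp = -1.197794, Gamma_ppq = -0.795359, Gamma_pqq = 0.000000, Gamma_qpp = -0.248920, Gamma_qpq = -0.165288, Gamma_qqq = 0.000000; k3 = (0.812803, -0.109957, 0.649154, 0.134904)
  k4: at (p, q) = (-0.342371, -0.273113), (dp/dtau, dq/dtau) = (0.846284, -0.103024); Gamma_ppp = -1.422205, Gamma_ppq = -0.741302, Gamma_pqq = 0.000000, Gamma_qpp = -0.252296, Gamma_qpq = -0.131506, Gamma_qqq = 0.000000; k4 = (0.846284, -0.103024, 0.889314, 0.157763)
  Y <- Y + (h/6)(k1 + 2k2 + 2k3 + k4): p = -0.3426, q = -0.2731, dp/dtau = 0.8464, dq/dtau = -0.1032


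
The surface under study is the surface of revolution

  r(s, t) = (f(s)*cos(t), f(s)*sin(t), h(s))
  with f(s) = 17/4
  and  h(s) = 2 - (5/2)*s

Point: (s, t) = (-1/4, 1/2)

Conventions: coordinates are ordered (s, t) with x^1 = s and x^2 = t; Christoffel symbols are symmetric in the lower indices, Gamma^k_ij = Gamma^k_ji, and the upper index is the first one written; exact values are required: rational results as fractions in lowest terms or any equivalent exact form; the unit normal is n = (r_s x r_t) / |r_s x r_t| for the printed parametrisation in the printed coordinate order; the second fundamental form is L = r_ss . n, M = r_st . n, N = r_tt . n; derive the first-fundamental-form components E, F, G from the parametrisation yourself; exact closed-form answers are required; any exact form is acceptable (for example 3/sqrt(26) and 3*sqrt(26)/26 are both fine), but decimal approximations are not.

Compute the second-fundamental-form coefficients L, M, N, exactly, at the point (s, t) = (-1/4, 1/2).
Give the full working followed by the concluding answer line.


f = 17/4, f' = 0, f'' = 0, h' = -5/2, h'' = 0
E = 25/4, F = 0, G = 289/16; answer radicand W^2 = 25/4
unnormalised second-form numerators: l = 0, m = 0, n = -85/8; L = l/sqrt(25/4), and similarly M = m/sqrt(W^2), N = n/sqrt(W^2)

Answer: L = 0, M = 0, N = -17/4


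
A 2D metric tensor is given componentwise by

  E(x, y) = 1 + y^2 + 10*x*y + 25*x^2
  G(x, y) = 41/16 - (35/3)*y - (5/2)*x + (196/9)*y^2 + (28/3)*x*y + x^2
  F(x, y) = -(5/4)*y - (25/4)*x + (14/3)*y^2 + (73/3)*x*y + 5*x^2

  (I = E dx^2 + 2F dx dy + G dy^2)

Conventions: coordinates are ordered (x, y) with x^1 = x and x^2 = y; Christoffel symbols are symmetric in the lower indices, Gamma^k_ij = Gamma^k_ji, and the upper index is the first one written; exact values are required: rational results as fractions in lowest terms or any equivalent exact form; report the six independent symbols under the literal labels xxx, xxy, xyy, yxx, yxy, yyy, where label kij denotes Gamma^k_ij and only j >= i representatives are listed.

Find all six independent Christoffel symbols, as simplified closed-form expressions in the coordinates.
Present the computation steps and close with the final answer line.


E = 1 + y^2 + 10*x*y + 25*x^2; F = -(5/4)*y - (25/4)*x + (14/3)*y^2 + (73/3)*x*y + 5*x^2; G = 41/16 - (35/3)*y - (5/2)*x + (196/9)*y^2 + (28/3)*x*y + x^2
Gamma^k_ij = (1/2) g^{kl} (d_i g_jl + d_j g_il - d_l g_ij), with g^inv = (1/(EG-F^2)) [[G, -F], [-F, E]]
first partials: E_x = 10*y + 50*x, E_y = 2*y + 10*x, F_x = -25/4 + (73/3)*y + 10*x, F_y = -5/4 + (28/3)*y + (73/3)*x, G_x = -5/2 + (28/3)*y + 2*x, G_y = -35/3 + (392/9)*y + (28/3)*x
D = EG - F^2 = 41/16 - (35/3)*y - (5/2)*x + (205/9)*y^2 + (58/3)*x*y + 26*x^2
expanded: Gamma^x_xx = (G E_x - 2F F_x + F E_y)/(2D), Gamma^x_xy = (G E_y - F G_x)/(2D), Gamma^x_yy = (2G F_y - G G_x - F G_y)/(2D), Gamma^y_xx = (2E F_x - E E_y - F E_x)/(2D), Gamma^y_xy = (E G_x - F E_y)/(2D), Gamma^y_yy = (E G_y - 2F F_y + F G_x)/(2D); substitute and cancel common factors

Answer: Gamma_xxx = (3600*x + 720*y)/(3744*x^2 + 2784*x*y - 360*x + 3280*y^2 - 1680*y + 369), Gamma_xxy = (720*x + 144*y)/(3744*x^2 + 2784*x*y - 360*x + 3280*y^2 - 1680*y + 369), Gamma_xyy = (3360*x + 672*y)/(3744*x^2 + 2784*x*y - 360*x + 3280*y^2 - 1680*y + 369), Gamma_yxx = (720*x + 3360*y - 900)/(3744*x^2 + 2784*x*y - 360*x + 3280*y^2 - 1680*y + 369), Gamma_yxy = (144*x + 672*y - 180)/(3744*x^2 + 2784*x*y - 360*x + 3280*y^2 - 1680*y + 369), Gamma_yyy = (672*x + 3136*y - 840)/(3744*x^2 + 2784*x*y - 360*x + 3280*y^2 - 1680*y + 369)


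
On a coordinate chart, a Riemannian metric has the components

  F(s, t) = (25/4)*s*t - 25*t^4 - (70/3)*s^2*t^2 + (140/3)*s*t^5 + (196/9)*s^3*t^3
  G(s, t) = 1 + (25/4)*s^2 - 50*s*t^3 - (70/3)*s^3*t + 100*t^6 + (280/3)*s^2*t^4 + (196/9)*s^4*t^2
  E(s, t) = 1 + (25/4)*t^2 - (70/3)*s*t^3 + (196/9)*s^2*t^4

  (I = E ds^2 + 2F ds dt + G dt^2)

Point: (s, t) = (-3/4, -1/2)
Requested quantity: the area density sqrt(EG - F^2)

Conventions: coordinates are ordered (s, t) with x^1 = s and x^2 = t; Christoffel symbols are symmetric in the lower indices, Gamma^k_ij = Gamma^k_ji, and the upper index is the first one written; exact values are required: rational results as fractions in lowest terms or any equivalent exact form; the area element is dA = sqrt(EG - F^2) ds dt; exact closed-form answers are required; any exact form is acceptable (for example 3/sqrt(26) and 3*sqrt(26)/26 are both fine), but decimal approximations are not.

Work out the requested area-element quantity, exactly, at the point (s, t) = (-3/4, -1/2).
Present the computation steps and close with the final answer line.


E = 73/64, F = -33/128, G = 377/256; EG - F^2 = 413/256

Answer: sqrt(EG - F^2) = sqrt(413)/16


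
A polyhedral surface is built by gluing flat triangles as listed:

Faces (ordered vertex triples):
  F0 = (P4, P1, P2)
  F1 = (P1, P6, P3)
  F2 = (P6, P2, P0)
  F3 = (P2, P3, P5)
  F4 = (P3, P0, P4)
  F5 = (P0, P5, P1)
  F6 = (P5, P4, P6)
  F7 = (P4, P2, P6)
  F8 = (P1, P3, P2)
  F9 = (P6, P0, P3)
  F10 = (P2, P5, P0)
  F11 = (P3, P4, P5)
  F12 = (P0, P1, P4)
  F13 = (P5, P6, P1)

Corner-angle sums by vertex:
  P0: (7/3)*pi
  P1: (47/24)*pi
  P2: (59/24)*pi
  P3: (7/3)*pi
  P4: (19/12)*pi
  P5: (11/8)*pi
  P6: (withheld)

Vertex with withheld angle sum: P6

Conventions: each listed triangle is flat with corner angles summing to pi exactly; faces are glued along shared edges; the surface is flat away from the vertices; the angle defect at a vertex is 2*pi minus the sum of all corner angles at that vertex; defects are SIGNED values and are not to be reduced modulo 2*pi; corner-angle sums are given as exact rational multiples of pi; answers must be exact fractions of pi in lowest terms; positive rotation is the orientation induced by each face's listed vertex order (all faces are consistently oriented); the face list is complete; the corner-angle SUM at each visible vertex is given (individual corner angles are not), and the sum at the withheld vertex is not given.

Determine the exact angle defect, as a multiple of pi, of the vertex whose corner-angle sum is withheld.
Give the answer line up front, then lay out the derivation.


Answer: defect(P6) = pi/24

V = 7, E = 21, F = 14; chi = V - E + F = 0
Gauss-Bonnet: total defect = 2*pi*chi = 0; visible defects sum to -pi/24


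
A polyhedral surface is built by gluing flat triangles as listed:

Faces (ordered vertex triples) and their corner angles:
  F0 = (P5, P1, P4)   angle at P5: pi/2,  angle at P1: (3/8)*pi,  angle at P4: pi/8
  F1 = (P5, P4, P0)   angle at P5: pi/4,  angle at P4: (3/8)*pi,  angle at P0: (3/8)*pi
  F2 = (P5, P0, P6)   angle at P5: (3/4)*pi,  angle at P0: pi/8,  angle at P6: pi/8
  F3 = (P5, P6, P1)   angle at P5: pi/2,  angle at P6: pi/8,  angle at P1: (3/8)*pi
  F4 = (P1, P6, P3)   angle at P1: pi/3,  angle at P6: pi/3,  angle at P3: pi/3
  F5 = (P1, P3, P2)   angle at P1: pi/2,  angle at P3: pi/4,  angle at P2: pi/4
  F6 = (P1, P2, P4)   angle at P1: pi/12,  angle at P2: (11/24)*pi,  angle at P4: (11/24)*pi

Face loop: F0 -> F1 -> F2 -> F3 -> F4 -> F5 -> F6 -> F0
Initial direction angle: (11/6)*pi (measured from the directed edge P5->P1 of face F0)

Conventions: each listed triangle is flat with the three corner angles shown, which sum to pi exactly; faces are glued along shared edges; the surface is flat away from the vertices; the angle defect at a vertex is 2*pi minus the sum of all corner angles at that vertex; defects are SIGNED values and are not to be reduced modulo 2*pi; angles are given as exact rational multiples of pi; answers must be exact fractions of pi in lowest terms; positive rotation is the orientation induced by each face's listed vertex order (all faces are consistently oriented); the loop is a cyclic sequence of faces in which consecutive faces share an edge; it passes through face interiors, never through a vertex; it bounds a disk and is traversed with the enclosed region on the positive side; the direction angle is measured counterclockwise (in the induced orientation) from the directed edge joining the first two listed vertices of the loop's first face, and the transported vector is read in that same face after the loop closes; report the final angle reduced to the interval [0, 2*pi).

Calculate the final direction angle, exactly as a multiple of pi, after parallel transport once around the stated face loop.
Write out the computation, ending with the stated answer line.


enclosed vertex P1: corner angles sum to (5/3)*pi, defect = 2*pi - (5/3)*pi = pi/3
enclosed vertex P5: corner angles sum to 2*pi, defect = 2*pi - 2*pi = 0
final direction = starting direction + enclosed defect total, reduced mod 2*pi (induced orientation)
final angle = (11/6)*pi + pi/3 = pi/6 (mod 2*pi)

Answer: final direction angle = pi/6


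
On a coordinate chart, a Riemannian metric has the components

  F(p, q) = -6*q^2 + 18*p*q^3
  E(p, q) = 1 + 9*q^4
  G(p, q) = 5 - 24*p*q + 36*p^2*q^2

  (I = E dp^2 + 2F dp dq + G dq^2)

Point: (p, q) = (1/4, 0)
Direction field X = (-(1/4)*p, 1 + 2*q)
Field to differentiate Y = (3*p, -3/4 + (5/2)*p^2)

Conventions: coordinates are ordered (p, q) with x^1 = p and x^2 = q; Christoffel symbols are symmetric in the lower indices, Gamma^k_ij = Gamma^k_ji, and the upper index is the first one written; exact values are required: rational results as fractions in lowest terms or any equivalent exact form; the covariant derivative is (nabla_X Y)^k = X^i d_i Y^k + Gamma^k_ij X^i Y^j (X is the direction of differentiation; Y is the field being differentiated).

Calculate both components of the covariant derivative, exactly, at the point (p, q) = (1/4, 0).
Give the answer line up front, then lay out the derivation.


Answer: (nabla_X Y)^p = -3/16, (nabla_X Y)^q = 89/320

E = 1, F = 0, G = 5 at the point
E_p = 0, E_q = 0, F_p = 0, F_q = 0, G_p = 0, G_q = -6
EG - F^2 = 5;  g^inv = (1/5) * [[5, 0], [0, 1]]
first-kind symbols [ij,l] = (1/2)(d_i g_jl + d_j g_il - d_l g_ij): [pp,p] = E_p/2 = 0, [pp,q] = F_p - E_q/2 = 0, [pq,p] = E_q/2 = 0, [pq,q] = G_p/2 = 0, [qq,p] = F_q - G_p/2 = 0, [qq,q] = G_q/2 = -3
Gamma^p_ij = (G*[ij,p] - F*[ij,q])/(EG - F^2), Gamma^q_ij = (E*[ij,q] - F*[ij,p])/(EG - F^2)
Gamma_ppp = 0, Gamma_ppq = 0, Gamma_pqq = 0, Gamma_qpp = 0, Gamma_qpq = 0, Gamma_qqq = -3/5
X = (-1/16, 1), Y = (3/4, -19/32) at the point


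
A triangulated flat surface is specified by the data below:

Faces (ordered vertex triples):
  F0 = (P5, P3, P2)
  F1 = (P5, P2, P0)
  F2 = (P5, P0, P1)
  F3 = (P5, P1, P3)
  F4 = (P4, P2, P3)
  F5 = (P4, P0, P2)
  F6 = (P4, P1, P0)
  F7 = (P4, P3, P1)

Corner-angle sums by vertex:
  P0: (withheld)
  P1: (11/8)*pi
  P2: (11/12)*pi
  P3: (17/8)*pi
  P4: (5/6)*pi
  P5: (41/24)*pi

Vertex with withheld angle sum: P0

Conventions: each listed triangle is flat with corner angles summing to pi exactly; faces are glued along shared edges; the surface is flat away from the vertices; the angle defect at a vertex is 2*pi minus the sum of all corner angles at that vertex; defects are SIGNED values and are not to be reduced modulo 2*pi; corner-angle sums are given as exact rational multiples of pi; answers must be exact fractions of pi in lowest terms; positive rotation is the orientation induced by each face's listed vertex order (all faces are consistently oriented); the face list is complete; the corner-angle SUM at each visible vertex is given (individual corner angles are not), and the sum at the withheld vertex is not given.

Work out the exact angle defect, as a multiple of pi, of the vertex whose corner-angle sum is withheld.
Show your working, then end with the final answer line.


V = 6, E = 12, F = 8; chi = V - E + F = 2
Gauss-Bonnet: total defect = 2*pi*chi = 4*pi; visible defects sum to (73/24)*pi

Answer: defect(P0) = (23/24)*pi


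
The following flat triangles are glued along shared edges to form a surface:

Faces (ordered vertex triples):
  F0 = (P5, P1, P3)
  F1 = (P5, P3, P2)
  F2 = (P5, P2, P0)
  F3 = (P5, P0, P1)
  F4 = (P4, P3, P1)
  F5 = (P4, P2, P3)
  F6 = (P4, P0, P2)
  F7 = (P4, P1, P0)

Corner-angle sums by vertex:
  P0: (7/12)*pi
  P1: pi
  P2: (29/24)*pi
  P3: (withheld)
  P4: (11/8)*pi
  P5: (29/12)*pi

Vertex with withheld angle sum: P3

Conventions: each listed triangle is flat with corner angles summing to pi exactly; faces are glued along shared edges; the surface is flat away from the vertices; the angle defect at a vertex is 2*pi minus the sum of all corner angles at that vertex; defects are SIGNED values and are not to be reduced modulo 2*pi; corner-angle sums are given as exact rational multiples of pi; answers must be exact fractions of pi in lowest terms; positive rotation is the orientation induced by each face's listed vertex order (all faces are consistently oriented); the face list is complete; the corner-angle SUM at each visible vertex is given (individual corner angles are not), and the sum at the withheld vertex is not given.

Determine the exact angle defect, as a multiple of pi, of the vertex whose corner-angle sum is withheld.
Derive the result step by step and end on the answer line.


V = 6, E = 12, F = 8; chi = V - E + F = 2
Gauss-Bonnet: total defect = 2*pi*chi = 4*pi; visible defects sum to (41/12)*pi

Answer: defect(P3) = (7/12)*pi


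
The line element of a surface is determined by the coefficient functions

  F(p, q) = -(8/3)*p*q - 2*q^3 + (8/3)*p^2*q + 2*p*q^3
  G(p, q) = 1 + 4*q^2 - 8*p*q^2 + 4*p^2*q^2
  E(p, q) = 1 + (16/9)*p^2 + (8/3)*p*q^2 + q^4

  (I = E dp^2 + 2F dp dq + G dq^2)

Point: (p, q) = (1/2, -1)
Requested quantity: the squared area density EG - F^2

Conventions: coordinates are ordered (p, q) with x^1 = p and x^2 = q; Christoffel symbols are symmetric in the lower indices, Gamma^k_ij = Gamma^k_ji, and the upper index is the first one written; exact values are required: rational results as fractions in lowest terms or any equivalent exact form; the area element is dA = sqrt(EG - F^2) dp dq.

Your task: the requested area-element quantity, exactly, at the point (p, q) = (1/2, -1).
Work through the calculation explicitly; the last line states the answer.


E = 34/9, F = 5/3, G = 2; EG - F^2 = 43/9

Answer: EG - F^2 = 43/9


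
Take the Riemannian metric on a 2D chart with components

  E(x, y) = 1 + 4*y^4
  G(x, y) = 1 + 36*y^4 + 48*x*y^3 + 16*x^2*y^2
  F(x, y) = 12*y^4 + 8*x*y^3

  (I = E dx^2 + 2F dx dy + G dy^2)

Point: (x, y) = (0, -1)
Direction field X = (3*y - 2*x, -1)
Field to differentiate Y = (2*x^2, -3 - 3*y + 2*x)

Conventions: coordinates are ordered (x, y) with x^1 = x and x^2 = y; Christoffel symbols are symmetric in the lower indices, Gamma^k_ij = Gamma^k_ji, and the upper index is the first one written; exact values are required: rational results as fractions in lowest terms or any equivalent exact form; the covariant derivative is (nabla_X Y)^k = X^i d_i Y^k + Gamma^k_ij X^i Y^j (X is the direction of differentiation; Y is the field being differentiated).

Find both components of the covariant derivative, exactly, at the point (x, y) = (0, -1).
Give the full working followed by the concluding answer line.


E = 5, F = 12, G = 37 at the point
E_x = 0, E_y = -16, F_x = -8, F_y = -48, G_x = -48, G_y = -144
EG - F^2 = 41;  g^inv = (1/41) * [[37, -12], [-12, 5]]
first-kind symbols [ij,l] = (1/2)(d_i g_jl + d_j g_il - d_l g_ij): [xx,x] = E_x/2 = 0, [xx,y] = F_x - E_y/2 = 0, [xy,x] = E_y/2 = -8, [xy,y] = G_x/2 = -24, [yy,x] = F_y - G_x/2 = -24, [yy,y] = G_y/2 = -72
Gamma^x_ij = (G*[ij,x] - F*[ij,y])/(EG - F^2), Gamma^y_ij = (E*[ij,y] - F*[ij,x])/(EG - F^2)
Gamma_xxx = 0, Gamma_xxy = -8/41, Gamma_xyy = -24/41, Gamma_yxx = 0, Gamma_yxy = -24/41, Gamma_yyy = -72/41
X = (-3, -1), Y = (0, 0) at the point

Answer: (nabla_X Y)^x = 0, (nabla_X Y)^y = -3
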